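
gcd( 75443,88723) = 1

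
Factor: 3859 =17^1*227^1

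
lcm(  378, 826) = 22302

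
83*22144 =1837952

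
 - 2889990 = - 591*4890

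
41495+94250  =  135745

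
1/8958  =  1/8958 = 0.00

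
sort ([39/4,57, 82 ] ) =[39/4,57, 82 ] 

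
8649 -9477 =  - 828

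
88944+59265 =148209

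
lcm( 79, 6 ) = 474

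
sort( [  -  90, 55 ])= [  -  90,55]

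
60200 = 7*8600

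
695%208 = 71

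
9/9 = 1 = 1.00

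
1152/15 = 384/5 = 76.80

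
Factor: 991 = 991^1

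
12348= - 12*( - 1029 )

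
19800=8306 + 11494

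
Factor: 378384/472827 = 2^4*397^( - 2)*7883^1 = 126128/157609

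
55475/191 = 290 + 85/191 = 290.45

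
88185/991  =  88185/991=88.99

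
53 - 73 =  - 20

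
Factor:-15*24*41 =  - 14760 = -2^3*3^2*5^1 * 41^1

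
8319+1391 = 9710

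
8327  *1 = 8327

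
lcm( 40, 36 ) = 360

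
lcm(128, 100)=3200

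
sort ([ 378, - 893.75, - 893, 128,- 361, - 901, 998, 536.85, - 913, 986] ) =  [ - 913 ,- 901, - 893.75 , - 893, - 361, 128, 378 , 536.85,986,998] 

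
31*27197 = 843107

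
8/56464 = 1/7058 = 0.00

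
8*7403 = 59224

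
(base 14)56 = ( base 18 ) 44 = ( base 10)76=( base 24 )34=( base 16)4c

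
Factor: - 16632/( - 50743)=2^3*3^3*659^( - 1 ) = 216/659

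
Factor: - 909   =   - 3^2 * 101^1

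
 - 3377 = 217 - 3594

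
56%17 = 5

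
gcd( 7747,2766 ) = 1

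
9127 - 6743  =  2384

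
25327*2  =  50654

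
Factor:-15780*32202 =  - 508147560 =- 2^3*3^3 * 5^1*263^1 * 1789^1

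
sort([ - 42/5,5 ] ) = [  -  42/5,5]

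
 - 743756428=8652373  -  752408801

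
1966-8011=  - 6045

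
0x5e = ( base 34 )2q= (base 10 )94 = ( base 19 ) 4i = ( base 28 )3a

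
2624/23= 2624/23=   114.09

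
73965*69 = 5103585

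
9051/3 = 3017 = 3017.00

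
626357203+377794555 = 1004151758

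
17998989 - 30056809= -12057820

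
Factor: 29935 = 5^1*5987^1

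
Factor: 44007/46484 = 2^( - 2)*3^1*11621^( - 1)*14669^1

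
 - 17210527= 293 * (  -  58739)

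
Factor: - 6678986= -2^1 * 3339493^1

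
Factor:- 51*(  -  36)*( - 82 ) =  - 2^3 * 3^3 * 17^1 * 41^1 =- 150552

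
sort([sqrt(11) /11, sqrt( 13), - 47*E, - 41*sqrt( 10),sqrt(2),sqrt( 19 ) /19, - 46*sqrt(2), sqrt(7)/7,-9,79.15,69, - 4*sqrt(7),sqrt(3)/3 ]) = [ - 41*sqrt(10), - 47*E, - 46*sqrt ( 2),-4 *sqrt( 7), - 9, sqrt(19)/19,  sqrt( 11 ) /11,sqrt(7 ) /7,sqrt( 3) /3,sqrt (2 ),sqrt(13 ),69, 79.15 ] 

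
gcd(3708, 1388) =4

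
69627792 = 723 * 96304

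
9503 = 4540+4963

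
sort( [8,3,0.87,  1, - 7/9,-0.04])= [ - 7/9,-0.04,  0.87, 1,3 , 8 ] 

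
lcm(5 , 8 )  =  40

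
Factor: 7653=3^1*2551^1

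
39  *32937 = 1284543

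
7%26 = 7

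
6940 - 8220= - 1280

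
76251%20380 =15111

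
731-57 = 674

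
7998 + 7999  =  15997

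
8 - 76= -68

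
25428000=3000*8476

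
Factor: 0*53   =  0  =  0^1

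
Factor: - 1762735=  - 5^1 * 13^1*47^1*577^1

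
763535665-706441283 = 57094382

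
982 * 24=23568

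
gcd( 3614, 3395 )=1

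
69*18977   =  1309413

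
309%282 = 27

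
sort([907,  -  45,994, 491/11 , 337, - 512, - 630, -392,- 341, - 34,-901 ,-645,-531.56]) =[ - 901, - 645, - 630,- 531.56, - 512, - 392,-341, - 45, - 34, 491/11,337,907,994] 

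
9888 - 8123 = 1765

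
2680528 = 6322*424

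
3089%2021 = 1068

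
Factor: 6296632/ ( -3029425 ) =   -  2^3 * 5^(  -  2 )*7^( - 2 )*2473^(-1 ) * 787079^1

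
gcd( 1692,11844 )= 1692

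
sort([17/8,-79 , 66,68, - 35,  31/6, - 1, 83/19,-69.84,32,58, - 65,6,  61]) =[ - 79 , - 69.84, - 65, - 35, - 1, 17/8,83/19,  31/6,  6,32, 58,61, 66,  68]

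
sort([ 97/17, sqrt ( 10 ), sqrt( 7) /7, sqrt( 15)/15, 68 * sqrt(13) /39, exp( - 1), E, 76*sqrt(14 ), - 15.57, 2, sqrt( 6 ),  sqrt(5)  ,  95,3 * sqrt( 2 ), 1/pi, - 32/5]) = [ - 15.57,-32/5, sqrt ( 15 )/15,1/pi, exp( - 1), sqrt( 7) /7 , 2, sqrt(5), sqrt(6), E,  sqrt( 10), 3*sqrt ( 2), 97/17, 68*sqrt ( 13) /39, 95, 76 * sqrt(14)]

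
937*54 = 50598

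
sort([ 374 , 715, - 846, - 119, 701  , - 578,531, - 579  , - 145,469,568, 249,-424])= [ - 846, - 579, - 578, - 424  , - 145,-119, 249,374,469,531,568,701,715 ] 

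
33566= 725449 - 691883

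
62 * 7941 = 492342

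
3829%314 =61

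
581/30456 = 581/30456 = 0.02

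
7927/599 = 13 + 140/599 = 13.23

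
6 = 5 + 1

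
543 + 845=1388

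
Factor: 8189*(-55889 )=-457675021 = -19^1*431^1 * 55889^1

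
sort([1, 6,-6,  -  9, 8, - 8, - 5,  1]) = [ - 9 ,-8,-6, - 5,1,1,6,8] 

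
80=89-9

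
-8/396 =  - 2/99 =- 0.02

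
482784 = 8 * 60348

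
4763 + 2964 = 7727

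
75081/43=75081/43 = 1746.07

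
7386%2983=1420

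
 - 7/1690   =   - 7/1690=-0.00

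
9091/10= 909 + 1/10  =  909.10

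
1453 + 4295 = 5748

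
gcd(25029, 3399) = 309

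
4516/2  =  2258=2258.00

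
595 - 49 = 546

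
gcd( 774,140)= 2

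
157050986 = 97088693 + 59962293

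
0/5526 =0=0.00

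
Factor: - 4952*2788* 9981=-2^5*3^2*17^1 * 41^1*619^1 * 1109^1 =- 137799442656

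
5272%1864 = 1544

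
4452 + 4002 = 8454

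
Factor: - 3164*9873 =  - 31238172 = - 2^2*3^2*7^1 *113^1*1097^1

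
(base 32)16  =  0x26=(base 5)123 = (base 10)38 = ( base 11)35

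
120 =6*20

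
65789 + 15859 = 81648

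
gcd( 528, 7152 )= 48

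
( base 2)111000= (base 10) 56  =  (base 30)1Q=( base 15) 3B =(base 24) 28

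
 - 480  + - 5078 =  - 5558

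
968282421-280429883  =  687852538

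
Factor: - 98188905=-3^1*5^1*139^1*47093^1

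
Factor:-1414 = -2^1 *7^1*101^1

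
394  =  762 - 368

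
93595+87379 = 180974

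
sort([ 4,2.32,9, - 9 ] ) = [ - 9,2.32, 4,  9] 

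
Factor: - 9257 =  - 9257^1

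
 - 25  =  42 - 67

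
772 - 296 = 476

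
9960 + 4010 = 13970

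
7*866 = 6062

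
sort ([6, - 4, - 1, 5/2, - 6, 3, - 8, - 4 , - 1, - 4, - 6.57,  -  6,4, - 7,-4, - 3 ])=[ - 8, - 7 , - 6.57,-6, - 6, - 4, - 4, - 4, - 4 ,-3, - 1 ,-1,5/2,3,4, 6 ] 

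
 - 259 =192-451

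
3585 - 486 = 3099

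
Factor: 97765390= 2^1*5^1*53^1 * 184463^1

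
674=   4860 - 4186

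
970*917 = 889490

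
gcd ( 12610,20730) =10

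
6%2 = 0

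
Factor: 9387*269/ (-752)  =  -2^( - 4 )*3^2 * 7^1*47^( - 1 ) * 149^1 * 269^1 = - 2525103/752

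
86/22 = 43/11 = 3.91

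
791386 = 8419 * 94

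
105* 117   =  12285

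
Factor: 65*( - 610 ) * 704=-27913600  =  -2^7*5^2*11^1*13^1 * 61^1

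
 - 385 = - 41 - 344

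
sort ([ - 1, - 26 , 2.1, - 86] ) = [ - 86,  -  26, - 1, 2.1] 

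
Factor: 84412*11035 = 931486420 = 2^2*5^1*47^1*449^1*2207^1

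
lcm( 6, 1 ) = 6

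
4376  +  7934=12310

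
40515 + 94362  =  134877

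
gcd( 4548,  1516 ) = 1516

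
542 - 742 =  - 200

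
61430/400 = 153+23/40 = 153.57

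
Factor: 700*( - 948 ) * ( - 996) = 660945600 = 2^6*3^2*5^2 * 7^1*79^1 * 83^1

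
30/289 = 30/289 = 0.10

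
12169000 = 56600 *215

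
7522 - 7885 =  - 363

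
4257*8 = 34056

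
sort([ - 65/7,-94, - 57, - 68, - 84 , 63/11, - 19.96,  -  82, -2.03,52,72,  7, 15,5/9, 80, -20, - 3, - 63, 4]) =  [ - 94, -84, - 82, - 68, - 63, - 57,  -  20, - 19.96, -65/7,  -  3, - 2.03,5/9, 4,63/11,7, 15, 52, 72, 80]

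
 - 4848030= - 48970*99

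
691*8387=5795417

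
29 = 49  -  20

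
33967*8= 271736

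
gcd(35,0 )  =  35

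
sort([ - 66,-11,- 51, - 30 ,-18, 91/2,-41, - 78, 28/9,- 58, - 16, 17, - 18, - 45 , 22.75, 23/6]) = [-78,- 66,-58, - 51, - 45,  -  41 , - 30,  -  18,-18, - 16, - 11,28/9,23/6,17 , 22.75 , 91/2] 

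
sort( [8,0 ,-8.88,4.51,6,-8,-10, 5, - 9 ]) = [ - 10, - 9, - 8.88,  -  8 , 0,  4.51,5, 6,8]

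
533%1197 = 533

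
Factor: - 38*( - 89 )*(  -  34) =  - 114988 = - 2^2*17^1 * 19^1*89^1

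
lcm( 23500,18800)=94000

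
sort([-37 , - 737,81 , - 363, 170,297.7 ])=[  -  737 , - 363 ,  -  37 , 81,170, 297.7 ]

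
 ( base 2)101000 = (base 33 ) 17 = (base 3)1111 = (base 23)1H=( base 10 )40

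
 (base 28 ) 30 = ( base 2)1010100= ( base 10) 84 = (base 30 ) 2O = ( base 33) 2i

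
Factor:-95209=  - 19^1*5011^1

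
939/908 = 939/908 = 1.03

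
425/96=425/96 = 4.43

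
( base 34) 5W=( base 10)202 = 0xCA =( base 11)174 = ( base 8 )312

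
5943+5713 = 11656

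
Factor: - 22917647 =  - 41^1*233^1*2399^1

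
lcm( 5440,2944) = 250240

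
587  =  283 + 304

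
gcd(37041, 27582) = 3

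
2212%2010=202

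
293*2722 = 797546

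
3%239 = 3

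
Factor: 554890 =2^1*5^1*7^1*7927^1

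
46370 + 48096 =94466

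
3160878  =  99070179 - 95909301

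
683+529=1212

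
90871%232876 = 90871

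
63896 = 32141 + 31755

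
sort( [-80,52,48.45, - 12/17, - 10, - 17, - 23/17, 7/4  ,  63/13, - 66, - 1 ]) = [ - 80, - 66, - 17,  -  10, - 23/17 ,-1, - 12/17, 7/4,  63/13, 48.45, 52]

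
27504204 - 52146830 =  - 24642626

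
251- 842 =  - 591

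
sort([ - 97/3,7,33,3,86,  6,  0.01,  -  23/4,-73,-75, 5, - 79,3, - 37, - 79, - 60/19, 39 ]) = [-79,-79, - 75, - 73, -37, - 97/3, - 23/4,-60/19, 0.01, 3,3,  5,6 , 7,33,39,86] 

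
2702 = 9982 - 7280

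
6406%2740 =926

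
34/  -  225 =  - 1 + 191/225 = - 0.15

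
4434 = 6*739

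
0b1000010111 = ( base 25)LA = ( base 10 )535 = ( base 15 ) 25A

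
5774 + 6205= 11979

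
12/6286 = 6/3143 = 0.00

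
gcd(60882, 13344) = 834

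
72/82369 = 72/82369  =  0.00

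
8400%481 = 223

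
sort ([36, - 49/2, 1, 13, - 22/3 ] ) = [ - 49/2 ,-22/3,1,13,36] 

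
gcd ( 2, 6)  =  2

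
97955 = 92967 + 4988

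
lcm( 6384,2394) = 19152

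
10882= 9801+1081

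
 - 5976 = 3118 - 9094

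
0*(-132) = 0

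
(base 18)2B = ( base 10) 47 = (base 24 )1n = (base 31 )1G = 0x2F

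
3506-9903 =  - 6397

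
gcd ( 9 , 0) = 9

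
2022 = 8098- 6076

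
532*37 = 19684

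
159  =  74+85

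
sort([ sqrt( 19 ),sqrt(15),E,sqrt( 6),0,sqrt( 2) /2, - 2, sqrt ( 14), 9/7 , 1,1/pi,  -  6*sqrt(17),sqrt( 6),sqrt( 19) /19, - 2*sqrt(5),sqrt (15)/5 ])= [-6*sqrt (17),- 2*sqrt( 5), - 2,0,sqrt( 19) /19,1/pi, sqrt( 2) /2, sqrt(15) /5,  1, 9/7, sqrt(6),sqrt(6), E,sqrt (14), sqrt( 15 ), sqrt(19 ) ] 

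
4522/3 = 1507  +  1/3= 1507.33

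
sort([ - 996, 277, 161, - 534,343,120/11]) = [ - 996, - 534,120/11,161, 277,343]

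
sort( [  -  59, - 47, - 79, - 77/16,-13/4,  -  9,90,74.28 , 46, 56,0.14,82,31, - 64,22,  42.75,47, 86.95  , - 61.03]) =[ - 79, - 64,  -  61.03, - 59, - 47,- 9, - 77/16, - 13/4,  0.14, 22,  31,42.75, 46,47,  56, 74.28 , 82, 86.95,  90]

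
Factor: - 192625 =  - 5^3*23^1*67^1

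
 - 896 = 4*(-224 ) 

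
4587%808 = 547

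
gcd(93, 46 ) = 1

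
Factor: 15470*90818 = 1404954460=2^2*5^1 * 7^2*13^2*17^1*499^1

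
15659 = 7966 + 7693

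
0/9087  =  0 =0.00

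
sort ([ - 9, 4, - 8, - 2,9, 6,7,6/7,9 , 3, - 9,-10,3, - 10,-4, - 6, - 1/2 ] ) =[ - 10, - 10, - 9,-9, - 8, -6, - 4, - 2, - 1/2, 6/7 , 3 , 3, 4, 6, 7, 9, 9 ] 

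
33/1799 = 33/1799 = 0.02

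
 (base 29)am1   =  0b10001101011001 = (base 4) 2031121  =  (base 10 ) 9049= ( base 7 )35245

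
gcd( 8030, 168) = 2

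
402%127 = 21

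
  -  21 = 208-229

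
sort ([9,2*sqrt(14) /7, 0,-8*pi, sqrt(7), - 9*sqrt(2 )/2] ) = [-8 * pi,-9*sqrt( 2 )/2,0, 2*sqrt(14)/7,sqrt(7),9] 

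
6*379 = 2274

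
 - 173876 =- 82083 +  - 91793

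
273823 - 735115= - 461292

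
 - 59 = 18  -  77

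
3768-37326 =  - 33558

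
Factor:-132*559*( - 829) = 2^2 * 3^1*11^1*13^1*43^1*829^1 =61170252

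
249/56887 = 249/56887 = 0.00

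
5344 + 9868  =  15212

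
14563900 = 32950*442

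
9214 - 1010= 8204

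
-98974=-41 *2414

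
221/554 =221/554  =  0.40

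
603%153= 144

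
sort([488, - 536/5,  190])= [ - 536/5,190,  488 ] 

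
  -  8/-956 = 2/239 = 0.01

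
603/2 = 603/2 = 301.50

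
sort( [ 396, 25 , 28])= [ 25,28, 396]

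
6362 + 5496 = 11858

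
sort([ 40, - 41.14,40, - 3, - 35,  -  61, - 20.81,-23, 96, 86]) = [-61,- 41.14, - 35,- 23, - 20.81,-3  ,  40,40,86,96]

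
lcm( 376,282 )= 1128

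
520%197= 126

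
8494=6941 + 1553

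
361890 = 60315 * 6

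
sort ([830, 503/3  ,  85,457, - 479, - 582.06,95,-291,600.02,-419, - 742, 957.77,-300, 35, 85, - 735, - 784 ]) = [ - 784 , - 742, - 735, - 582.06, - 479, - 419, - 300,-291, 35, 85, 85, 95, 503/3, 457,600.02, 830, 957.77] 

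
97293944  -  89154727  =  8139217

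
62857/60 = 62857/60=1047.62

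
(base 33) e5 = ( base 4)13103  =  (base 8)723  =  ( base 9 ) 568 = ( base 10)467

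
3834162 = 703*5454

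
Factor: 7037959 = 127^1*151^1 *367^1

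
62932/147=428 + 16/147= 428.11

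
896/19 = 47 + 3/19 = 47.16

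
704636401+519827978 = 1224464379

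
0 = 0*9347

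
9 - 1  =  8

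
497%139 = 80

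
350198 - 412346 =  - 62148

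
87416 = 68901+18515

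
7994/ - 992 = - 9+467/496=-8.06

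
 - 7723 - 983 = - 8706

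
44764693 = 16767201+27997492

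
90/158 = 45/79=0.57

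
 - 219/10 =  - 219/10 = - 21.90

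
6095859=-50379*( - 121 ) 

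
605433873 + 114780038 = 720213911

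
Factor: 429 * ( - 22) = -2^1*3^1 *11^2*13^1 = -  9438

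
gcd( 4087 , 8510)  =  1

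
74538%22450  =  7188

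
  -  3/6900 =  - 1/2300  =  - 0.00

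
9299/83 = 112 + 3/83  =  112.04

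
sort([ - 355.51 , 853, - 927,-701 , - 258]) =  [ - 927, - 701,-355.51, - 258, 853]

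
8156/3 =2718  +  2/3=2718.67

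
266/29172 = 133/14586 = 0.01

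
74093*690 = 51124170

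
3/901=3/901 = 0.00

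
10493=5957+4536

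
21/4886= 3/698 = 0.00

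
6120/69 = 88 + 16/23 =88.70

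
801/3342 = 267/1114 = 0.24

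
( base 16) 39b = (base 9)1235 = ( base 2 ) 1110011011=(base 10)923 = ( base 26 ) 19d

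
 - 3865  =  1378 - 5243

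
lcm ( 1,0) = 0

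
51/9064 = 51/9064 = 0.01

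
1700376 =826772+873604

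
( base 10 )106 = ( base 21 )51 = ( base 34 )34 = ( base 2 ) 1101010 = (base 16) 6a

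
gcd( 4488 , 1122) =1122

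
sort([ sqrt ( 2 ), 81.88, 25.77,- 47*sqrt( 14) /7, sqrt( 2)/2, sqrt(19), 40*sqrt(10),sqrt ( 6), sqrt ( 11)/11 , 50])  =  [-47*sqrt( 14)/7,sqrt ( 11 ) /11, sqrt(2 )/2,sqrt( 2),sqrt( 6) , sqrt( 19),  25.77, 50 , 81.88,40*sqrt(10) ]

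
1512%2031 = 1512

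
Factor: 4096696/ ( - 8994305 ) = - 2^3* 5^( - 1) * 43^1 * 11909^1 * 1798861^(  -  1) 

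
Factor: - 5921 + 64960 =43^1*1373^1 = 59039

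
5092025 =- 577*(-8825)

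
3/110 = 3/110 = 0.03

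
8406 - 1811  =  6595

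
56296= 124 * 454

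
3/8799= 1/2933  =  0.00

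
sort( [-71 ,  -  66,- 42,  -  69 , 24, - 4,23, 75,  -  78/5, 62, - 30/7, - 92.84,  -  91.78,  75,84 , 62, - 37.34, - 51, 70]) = [ - 92.84,-91.78, - 71, - 69,-66, - 51,-42, - 37.34,-78/5, - 30/7, - 4,23, 24 , 62, 62, 70,75,75, 84] 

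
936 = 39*24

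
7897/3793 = 7897/3793 = 2.08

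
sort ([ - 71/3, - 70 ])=[ - 70, - 71/3]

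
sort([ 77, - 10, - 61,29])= [ -61, - 10, 29,77]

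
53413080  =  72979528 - 19566448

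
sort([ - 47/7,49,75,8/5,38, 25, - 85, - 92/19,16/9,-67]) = [ - 85, - 67, - 47/7, - 92/19,8/5, 16/9,25, 38,49,75 ]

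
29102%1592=446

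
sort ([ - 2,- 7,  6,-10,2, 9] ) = [ - 10 , - 7, - 2, 2,6,9 ]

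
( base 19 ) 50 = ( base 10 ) 95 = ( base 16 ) 5f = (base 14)6b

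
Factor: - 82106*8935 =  - 733617110 =- 2^1* 5^1*61^1*673^1*1787^1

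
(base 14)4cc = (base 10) 964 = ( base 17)35C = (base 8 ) 1704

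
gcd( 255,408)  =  51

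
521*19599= 10211079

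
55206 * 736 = 40631616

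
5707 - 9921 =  -4214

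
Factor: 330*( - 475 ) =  - 156750 = - 2^1*3^1*5^3 * 11^1*19^1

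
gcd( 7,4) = 1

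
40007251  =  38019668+1987583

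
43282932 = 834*51898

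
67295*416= 27994720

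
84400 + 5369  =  89769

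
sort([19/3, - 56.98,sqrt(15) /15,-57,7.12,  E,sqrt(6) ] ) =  [ -57,- 56.98,sqrt( 15) /15,sqrt(6),E,19/3,7.12] 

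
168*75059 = 12609912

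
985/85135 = 197/17027 = 0.01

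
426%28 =6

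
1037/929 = 1037/929 = 1.12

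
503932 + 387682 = 891614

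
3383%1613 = 157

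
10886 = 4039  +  6847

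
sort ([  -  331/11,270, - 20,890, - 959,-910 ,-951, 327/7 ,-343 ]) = [ - 959,- 951, - 910, - 343, - 331/11, -20,  327/7, 270,890]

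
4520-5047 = -527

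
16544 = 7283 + 9261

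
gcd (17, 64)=1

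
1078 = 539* 2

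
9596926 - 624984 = 8971942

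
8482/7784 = 4241/3892  =  1.09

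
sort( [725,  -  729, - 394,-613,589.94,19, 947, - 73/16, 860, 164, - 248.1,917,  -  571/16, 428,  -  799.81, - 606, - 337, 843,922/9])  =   [  -  799.81, - 729,  -  613,  -  606, - 394, -337, - 248.1, - 571/16,-73/16,19, 922/9,164,  428, 589.94,725, 843,860,917,947]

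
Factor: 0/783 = 0 = 0^1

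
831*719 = 597489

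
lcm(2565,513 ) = 2565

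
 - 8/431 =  - 8/431 = - 0.02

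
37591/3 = 12530 + 1/3 = 12530.33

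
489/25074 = 163/8358 = 0.02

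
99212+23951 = 123163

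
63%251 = 63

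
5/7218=5/7218 = 0.00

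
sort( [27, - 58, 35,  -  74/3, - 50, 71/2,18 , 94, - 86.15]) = [-86.15 , - 58, - 50  , -74/3, 18,  27, 35,71/2, 94]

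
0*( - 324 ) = 0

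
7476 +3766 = 11242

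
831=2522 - 1691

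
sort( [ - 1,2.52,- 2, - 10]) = [ - 10, - 2, - 1, 2.52 ] 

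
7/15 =7/15 = 0.47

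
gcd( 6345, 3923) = 1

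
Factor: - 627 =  - 3^1*11^1*19^1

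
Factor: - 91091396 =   -  2^2*11^1*19^1 * 108961^1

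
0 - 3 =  - 3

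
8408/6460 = 1 + 487/1615 = 1.30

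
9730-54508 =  - 44778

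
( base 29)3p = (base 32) 3g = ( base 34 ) 3a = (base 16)70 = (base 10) 112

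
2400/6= 400 = 400.00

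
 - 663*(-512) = 339456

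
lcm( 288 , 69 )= 6624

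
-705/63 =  - 235/21 = -11.19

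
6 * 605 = 3630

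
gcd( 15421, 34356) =7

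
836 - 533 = 303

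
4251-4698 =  - 447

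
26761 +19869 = 46630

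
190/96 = 95/48=1.98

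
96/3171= 32/1057 =0.03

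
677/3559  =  677/3559 =0.19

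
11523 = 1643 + 9880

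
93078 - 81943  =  11135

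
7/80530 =7/80530 = 0.00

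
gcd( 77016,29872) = 8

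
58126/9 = 58126/9= 6458.44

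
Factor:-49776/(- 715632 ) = 61^1*877^(-1) = 61/877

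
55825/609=91+2/3= 91.67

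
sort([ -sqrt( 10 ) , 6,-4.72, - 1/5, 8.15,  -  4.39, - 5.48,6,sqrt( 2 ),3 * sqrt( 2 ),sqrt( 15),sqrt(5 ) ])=[-5.48, - 4.72 ,- 4.39, - sqrt ( 10), - 1/5, sqrt( 2 ), sqrt( 5 ),sqrt(15), 3*sqrt( 2),6 , 6, 8.15]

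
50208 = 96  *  523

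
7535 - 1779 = 5756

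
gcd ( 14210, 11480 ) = 70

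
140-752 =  - 612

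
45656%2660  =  436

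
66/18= 3  +  2/3 = 3.67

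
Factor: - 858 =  - 2^1*3^1 * 11^1*13^1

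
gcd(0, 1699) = 1699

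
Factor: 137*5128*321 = 225514056 = 2^3*3^1*107^1*137^1 * 641^1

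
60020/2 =30010 = 30010.00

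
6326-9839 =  -3513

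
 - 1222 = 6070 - 7292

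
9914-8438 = 1476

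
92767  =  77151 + 15616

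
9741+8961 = 18702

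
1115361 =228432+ 886929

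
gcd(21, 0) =21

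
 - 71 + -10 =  - 81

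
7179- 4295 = 2884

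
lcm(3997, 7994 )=7994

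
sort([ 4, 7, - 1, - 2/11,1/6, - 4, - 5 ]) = [ - 5, - 4, - 1, - 2/11,  1/6, 4,7 ]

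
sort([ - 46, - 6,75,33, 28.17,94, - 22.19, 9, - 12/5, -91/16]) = [-46, - 22.19, - 6,- 91/16 , - 12/5,9, 28.17,33,75,94]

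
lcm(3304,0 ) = 0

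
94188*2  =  188376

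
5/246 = 5/246 = 0.02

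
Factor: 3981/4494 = 2^( - 1)*7^( - 1)*107^( - 1)*1327^1 = 1327/1498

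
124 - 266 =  - 142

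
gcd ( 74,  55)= 1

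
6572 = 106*62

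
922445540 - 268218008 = 654227532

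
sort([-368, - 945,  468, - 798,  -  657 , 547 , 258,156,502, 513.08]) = [-945,  -  798 , - 657, - 368,  156,258, 468,502,513.08,547]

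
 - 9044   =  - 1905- 7139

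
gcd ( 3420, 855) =855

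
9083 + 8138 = 17221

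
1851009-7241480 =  - 5390471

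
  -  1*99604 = -99604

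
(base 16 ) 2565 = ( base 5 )301243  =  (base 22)jh3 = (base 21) 10EI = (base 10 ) 9573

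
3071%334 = 65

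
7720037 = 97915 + 7622122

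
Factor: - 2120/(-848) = 5/2= 2^(  -  1 )*5^1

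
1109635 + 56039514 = 57149149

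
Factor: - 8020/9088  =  -2^(-5)*5^1*71^(-1 )*401^1 = - 2005/2272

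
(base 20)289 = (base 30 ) 129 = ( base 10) 969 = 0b1111001001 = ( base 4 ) 33021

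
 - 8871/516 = -18 + 139/172 =-17.19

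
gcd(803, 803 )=803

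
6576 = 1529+5047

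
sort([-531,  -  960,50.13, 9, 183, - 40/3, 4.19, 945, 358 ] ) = [-960, - 531,-40/3, 4.19, 9, 50.13,183 , 358, 945 ]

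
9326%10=6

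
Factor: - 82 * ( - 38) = 3116 = 2^2*19^1*41^1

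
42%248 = 42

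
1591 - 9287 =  - 7696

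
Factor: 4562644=2^2 * 41^1*43^1*647^1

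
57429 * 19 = 1091151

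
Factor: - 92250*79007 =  - 2^1*3^2*5^3*41^3 * 47^1 =- 7288395750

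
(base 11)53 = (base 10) 58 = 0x3a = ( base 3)2011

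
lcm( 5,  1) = 5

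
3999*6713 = 26845287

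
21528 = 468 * 46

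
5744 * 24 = 137856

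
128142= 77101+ 51041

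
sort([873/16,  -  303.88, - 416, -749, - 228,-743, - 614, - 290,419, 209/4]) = [-749, - 743 , - 614 ,-416, - 303.88, - 290,-228, 209/4,873/16,419]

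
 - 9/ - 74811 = 3/24937  =  0.00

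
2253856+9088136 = 11341992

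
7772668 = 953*8156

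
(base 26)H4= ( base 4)12332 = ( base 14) 23C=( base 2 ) 110111110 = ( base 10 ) 446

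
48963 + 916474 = 965437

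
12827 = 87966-75139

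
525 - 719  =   - 194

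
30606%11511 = 7584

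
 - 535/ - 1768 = 535/1768 = 0.30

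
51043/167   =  51043/167 = 305.65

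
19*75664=1437616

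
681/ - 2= - 341 + 1/2 = - 340.50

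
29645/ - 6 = -29645/6 = - 4940.83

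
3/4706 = 3/4706 = 0.00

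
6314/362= 17  +  80/181=17.44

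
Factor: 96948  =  2^2 * 3^2*2693^1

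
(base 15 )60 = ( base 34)2M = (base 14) 66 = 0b1011010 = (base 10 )90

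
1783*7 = 12481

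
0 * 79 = 0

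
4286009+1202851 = 5488860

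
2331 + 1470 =3801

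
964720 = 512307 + 452413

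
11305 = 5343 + 5962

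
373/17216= 373/17216 = 0.02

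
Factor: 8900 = 2^2*5^2 * 89^1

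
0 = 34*0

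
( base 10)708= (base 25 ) 138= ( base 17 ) 27B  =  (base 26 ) 116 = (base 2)1011000100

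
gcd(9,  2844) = 9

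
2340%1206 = 1134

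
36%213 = 36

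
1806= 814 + 992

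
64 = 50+14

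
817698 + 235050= 1052748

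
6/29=6/29 = 0.21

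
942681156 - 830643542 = 112037614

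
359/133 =359/133 =2.70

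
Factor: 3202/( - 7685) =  - 2^1*5^( - 1)*29^( - 1 ) * 53^( - 1)*1601^1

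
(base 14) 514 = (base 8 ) 1746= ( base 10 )998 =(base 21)25B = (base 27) 19q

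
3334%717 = 466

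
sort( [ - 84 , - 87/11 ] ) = [ - 84, - 87/11] 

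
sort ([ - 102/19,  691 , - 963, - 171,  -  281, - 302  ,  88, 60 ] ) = [ - 963, - 302 , - 281, - 171  , - 102/19,60,88,  691]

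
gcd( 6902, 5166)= 14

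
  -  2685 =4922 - 7607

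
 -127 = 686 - 813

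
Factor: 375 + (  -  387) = - 2^2*3^1 = -12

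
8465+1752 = 10217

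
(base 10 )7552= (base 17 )1924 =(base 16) 1d80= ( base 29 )8SC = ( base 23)E68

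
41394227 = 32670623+8723604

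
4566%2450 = 2116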